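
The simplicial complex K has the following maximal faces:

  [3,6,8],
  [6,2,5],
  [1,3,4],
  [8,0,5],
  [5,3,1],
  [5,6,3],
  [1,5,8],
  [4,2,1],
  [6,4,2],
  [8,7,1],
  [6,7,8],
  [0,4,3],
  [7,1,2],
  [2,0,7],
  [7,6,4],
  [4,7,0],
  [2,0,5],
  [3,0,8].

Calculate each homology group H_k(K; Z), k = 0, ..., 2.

H_0 = Z,  H_1 = Z × Z/2,  H_2 = 0.

Fix the vertex order 0 < 1 < 2 < 3 < 4 < 5 < 6 < 7 < 8 and write every simplex with vertices in increasing order. Then dim K = 2 and the simplices of K are:

  0-simplices (9): [0], [1], [2], [3], [4], [5], [6], [7], [8]
  1-simplices (27): (27 of them)
  2-simplices (18): [0,2,5], [0,2,7], [0,3,4], [0,3,8], [0,4,7], [0,5,8], [1,2,4], [1,2,7], [1,3,4], [1,3,5], [1,5,8], [1,7,8], [2,4,6], [2,5,6], [3,5,6], [3,6,8], [4,6,7], [6,7,8]

giving chain groups C_0 ≅ Z^9, C_1 ≅ Z^27, C_2 ≅ Z^18.

∂_1: C_1 → C_0 maps an edge to its endpoints' difference, ∂[p,q] = q − p.
The 9×27 boundary matrix has rank 8 and Smith normal form diag(1,1,1,1,1,1,1,1).

∂_2: C_2 → C_1 acts by ∂[p,q,r] = [q,r] − [p,r] + [p,q]. For instance
  ∂[1,5,8] = [5,8] − [1,8] + [1,5],
  ∂[1,2,7] = [2,7] − [1,7] + [1,2].
The resulting 27×18 matrix has rank 18, and its Smith normal form has invariant factors (1,1,1,1,1,1,1,1,1,1,1,1,1,1,1,1,1,2).

Computing H_k = (kernel of ∂_k) / (image of ∂_{k+1}):

  H_0: rank C_0 − rank ∂_1 = 9 − 8 = 1, and the invariant factors of ∂_1 are all 1, so H_0 ≅ Z.
  H_1: rank ker ∂_1 − rank ∂_2 = (27 − 8) − 18 = 1, and ∂_2 has invariant factor 2 > 1, so H_1 ≅ Z × Z/2.
  H_2: rank ker ∂_2 − rank ∂_3 = (18 − 18) − 0 = 0, and there is no ∂_3, so H_2 ≅ 0.

As a check, the Euler characteristic is 9 − 27 + 18 = 0, which agrees with 1 − 1 + 0 = 0.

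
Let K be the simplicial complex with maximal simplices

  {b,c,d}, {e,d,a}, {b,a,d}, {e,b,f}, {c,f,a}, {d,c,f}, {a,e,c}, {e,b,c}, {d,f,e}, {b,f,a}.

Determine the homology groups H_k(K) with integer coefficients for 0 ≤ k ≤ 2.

Take the total order a < b < c < d < e < f on the vertex set. Then K (dimension 2) consists of the simplices:

  0-simplices (6): a, b, c, d, e, f
  1-simplices (15): ab, ac, ad, ae, af, bc, bd, be, bf, cd, ce, cf, de, df, ef
  2-simplices (10): abd, abf, ace, acf, ade, bcd, bce, bef, cdf, def

Hence C_0 ≅ Z^6, C_1 ≅ Z^15, C_2 ≅ Z^10.

The boundary map ∂_1: C_1 → C_0 sends each edge [p,q] (with p < q) to q − p.
The 6×15 boundary matrix has rank 5 and Smith normal form diag(1,1,1,1,1).

The boundary map ∂_2: C_2 → C_1 sends each 2-simplex [p,q,r] to [q,r] − [p,r] + [p,q]. For instance
  ∂bce = ce − be + bc,
  ∂def = ef − df + de.
The 15×10 boundary matrix has rank 10 and Smith normal form diag(1,1,1,1,1,1,1,1,1,2).

Reading off H_k = ker ∂_k / im ∂_{k+1}:

  H_0: rank C_0 − rank ∂_1 = 6 − 5 = 1, and the invariant factors of ∂_1 are all 1, so H_0 = Z.
  H_1: rank ker ∂_1 − rank ∂_2 = (15 − 5) − 10 = 0, and ∂_2 has invariant factor 2 > 1, so H_1 = Z/2.
  H_2: rank ker ∂_2 − rank ∂_3 = (10 − 10) − 0 = 0, and there is no ∂_3, so H_2 = 0.

H_0 ≅ Z,  H_1 ≅ Z/2,  H_2 = 0.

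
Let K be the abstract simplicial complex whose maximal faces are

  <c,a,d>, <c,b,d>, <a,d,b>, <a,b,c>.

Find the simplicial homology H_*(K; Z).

H_0 ≅ Z,  H_1 = 0,  H_2 ≅ Z.

Take the total order a < b < c < d on the vertex set. Then K (dimension 2) consists of the simplices:

  0-simplices (4): a, b, c, d
  1-simplices (6): ab, ac, ad, bc, bd, cd
  2-simplices (4): abc, abd, acd, bcd

so the chain groups are C_0 ≅ Z^4, C_1 ≅ Z^6, C_2 ≅ Z^4.

The boundary map ∂_1: C_1 → C_0 is given by ∂[p,q] = [q] − [p]. For instance
  ∂bd = d − b.
This gives a 4×6 integer matrix of rank 3; reducing to Smith normal form yields diagonal entries (1,1,1).

∂_2: C_2 → C_1 sends each 2-simplex [p,q,r] to [q,r] − [p,r] + [p,q]. For instance
  ∂bcd = cd − bd + bc,
  ∂abc = bc − ac + ab.
As a 6×4 matrix over Z this has rank 3, with invariant factors (1,1,1).

Computing H_k = (kernel of ∂_k) / (image of ∂_{k+1}):

  H_0: rank C_0 − rank ∂_1 = 4 − 3 = 1, and the invariant factors of ∂_1 are all 1, so H_0 ≅ Z.
  H_1: rank ker ∂_1 − rank ∂_2 = (6 − 3) − 3 = 0, and the invariant factors of ∂_2 are all 1, so H_1 ≅ 0.
  H_2: rank ker ∂_2 − rank ∂_3 = (4 − 3) − 0 = 1, and there is no ∂_3, so H_2 ≅ Z.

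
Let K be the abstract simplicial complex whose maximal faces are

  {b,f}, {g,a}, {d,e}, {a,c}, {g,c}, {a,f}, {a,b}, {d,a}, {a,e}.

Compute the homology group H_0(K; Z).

H_0 ≅ Z.

We work with the vertex ordering a < b < c < d < e < f < g. The simplices of K, each written with vertices in increasing order, are:

  0-simplices (7): a, b, c, d, e, f, g
  1-simplices (9): ab, ac, ad, ae, af, ag, bf, cg, de

so the chain groups are C_0 ≅ Z^7, C_1 ≅ Z^9.

∂_1: C_1 → C_0 maps an edge to its endpoints' difference, ∂[p,q] = q − p. For instance
  ∂ad = d − a.
The resulting 7×9 matrix has rank 6, and its Smith normal form has invariant factors (1,1,1,1,1,1).

Reading off H_k = ker ∂_k / im ∂_{k+1}:

  H_0: rank C_0 − rank ∂_1 = 7 − 6 = 1, and the invariant factors of ∂_1 are all 1, so H_0 = Z.

(K is a triangulation of a wedge of 3 circles.)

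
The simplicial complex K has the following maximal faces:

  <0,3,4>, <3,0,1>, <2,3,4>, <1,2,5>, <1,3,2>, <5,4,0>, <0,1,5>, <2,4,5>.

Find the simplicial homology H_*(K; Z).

Order the vertices as 0 < 1 < 2 < 3 < 4 < 5. Listing each simplex with vertices in this order, K has dimension 2 with simplices:

  0-simplices (6): [0], [1], [2], [3], [4], [5]
  1-simplices (12): [0,1], [0,3], [0,4], [0,5], [1,2], [1,3], [1,5], [2,3], [2,4], [2,5], [3,4], [4,5]
  2-simplices (8): [0,1,3], [0,1,5], [0,3,4], [0,4,5], [1,2,3], [1,2,5], [2,3,4], [2,4,5]

giving chain groups C_0 ≅ Z^6, C_1 ≅ Z^12, C_2 ≅ Z^8.

Boundary ∂_1: C_1 → C_0 sends each edge [p,q] (with p < q) to q − p. For instance
  ∂[0,1] = [1] − [0].
As a 6×12 matrix over Z this has rank 5, with invariant factors (1,1,1,1,1).

Boundary ∂_2: C_2 → C_1 acts by ∂[p,q,r] = [q,r] − [p,r] + [p,q]. For instance
  ∂[0,1,5] = [1,5] − [0,5] + [0,1],
  ∂[0,1,3] = [1,3] − [0,3] + [0,1].
This gives a 12×8 integer matrix of rank 7; reducing to Smith normal form yields diagonal entries (1,1,1,1,1,1,1).

Reading off H_k = ker ∂_k / im ∂_{k+1}:

  H_0: rank C_0 − rank ∂_1 = 6 − 5 = 1, and the invariant factors of ∂_1 are all 1, so H_0 ≅ Z.
  H_1: rank ker ∂_1 − rank ∂_2 = (12 − 5) − 7 = 0, and the invariant factors of ∂_2 are all 1, so H_1 ≅ 0.
  H_2: rank ker ∂_2 − rank ∂_3 = (8 − 7) − 0 = 1, and there is no ∂_3, so H_2 ≅ Z.

H_0 = Z,  H_1 = 0,  H_2 = Z.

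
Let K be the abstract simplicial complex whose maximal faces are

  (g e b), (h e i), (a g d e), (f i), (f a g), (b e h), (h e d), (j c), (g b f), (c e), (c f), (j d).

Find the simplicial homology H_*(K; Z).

H_0 = Z,  H_1 = Z^3,  H_2 = 0,  H_3 = 0.

We work with the vertex ordering a < b < c < d < e < f < g < h < i < j. The simplices of K, each written with vertices in increasing order, are:

  0-simplices (10): a, b, c, d, e, f, g, h, i, j
  1-simplices (21): ad, ae, af, ag, be, bf, bg, bh, ce, cf, cj, de, dg, dh, dj, eg, eh, ei, fg, fi, hi
  2-simplices (10): ade, adg, aeg, afg, beg, beh, bfg, deg, deh, ehi
  3-simplices (1): adeg

giving chain groups C_0 ≅ Z^10, C_1 ≅ Z^21, C_2 ≅ Z^10, C_3 ≅ Z^1.

The boundary map ∂_1: C_1 → C_0 sends each edge [p,q] (with p < q) to q − p.
As a 10×21 matrix over Z this has rank 9, with invariant factors (1,1,1,1,1,1,1,1,1).

Boundary ∂_2: C_2 → C_1 acts by ∂[p,q,r] = [q,r] − [p,r] + [p,q]. For instance
  ∂beh = eh − bh + be,
  ∂ehi = hi − ei + eh.
This gives a 21×10 integer matrix of rank 9; reducing to Smith normal form yields diagonal entries (1,1,1,1,1,1,1,1,1).

∂_3: C_3 → C_2 sends each 3-simplex σ to the alternating sum Σ_i (−1)^i (σ with its i-th vertex removed). For instance
  ∂adeg = deg − aeg + adg − ade.
The resulting 10×1 matrix has rank 1, and its Smith normal form has invariant factors (1).

Computing H_k = (kernel of ∂_k) / (image of ∂_{k+1}):

  H_0: rank C_0 − rank ∂_1 = 10 − 9 = 1, and the invariant factors of ∂_1 are all 1, so H_0 = Z.
  H_1: rank ker ∂_1 − rank ∂_2 = (21 − 9) − 9 = 3, and the invariant factors of ∂_2 are all 1, so H_1 = Z^3.
  H_2: rank ker ∂_2 − rank ∂_3 = (10 − 9) − 1 = 0, and the invariant factors of ∂_3 are all 1, so H_2 = 0.
  H_3: rank ker ∂_3 − rank ∂_4 = (1 − 1) − 0 = 0, and there is no ∂_4, so H_3 = 0.

As a check, the Euler characteristic is 10 − 21 + 10 − 1 = -2, which agrees with 1 − 3 + 0 − 0 = -2.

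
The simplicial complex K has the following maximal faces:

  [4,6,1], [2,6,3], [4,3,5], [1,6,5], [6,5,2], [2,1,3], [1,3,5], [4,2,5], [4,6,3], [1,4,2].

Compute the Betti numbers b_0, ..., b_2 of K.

Fix the vertex order 1 < 2 < 3 < 4 < 5 < 6 and write every simplex with vertices in increasing order. Then dim K = 2 and the simplices of K are:

  0-simplices (6): [1], [2], [3], [4], [5], [6]
  1-simplices (15): [1,2], [1,3], [1,4], [1,5], [1,6], [2,3], [2,4], [2,5], [2,6], [3,4], [3,5], [3,6], [4,5], [4,6], [5,6]
  2-simplices (10): [1,2,3], [1,2,4], [1,3,5], [1,4,6], [1,5,6], [2,3,6], [2,4,5], [2,5,6], [3,4,5], [3,4,6]

so the chain groups are C_0 ≅ Z^6, C_1 ≅ Z^15, C_2 ≅ Z^10.

∂_1: C_1 → C_0 sends each edge [p,q] (with p < q) to q − p. For instance
  ∂[3,4] = [4] − [3].
The 6×15 boundary matrix has rank 5 and Smith normal form diag(1,1,1,1,1).

Boundary ∂_2: C_2 → C_1 maps a triangle to the signed sum of its edges. For instance
  ∂[1,5,6] = [5,6] − [1,6] + [1,5],
  ∂[3,4,5] = [4,5] − [3,5] + [3,4].
The resulting 15×10 matrix has rank 10, and its Smith normal form has invariant factors (1,1,1,1,1,1,1,1,1,2).

Computing H_k = (kernel of ∂_k) / (image of ∂_{k+1}):

  H_0: rank C_0 − rank ∂_1 = 6 − 5 = 1, and the invariant factors of ∂_1 are all 1, so H_0 = Z.
  H_1: rank ker ∂_1 − rank ∂_2 = (15 − 5) − 10 = 0, and ∂_2 has invariant factor 2 > 1, so H_1 = Z/2.
  H_2: rank ker ∂_2 − rank ∂_3 = (10 − 10) − 0 = 0, and there is no ∂_3, so H_2 = 0.

(K is a triangulation of the real projective plane RP^2.)

Hence the Betti numbers are b_0 = 1, b_1 = 0, b_2 = 0.

b_0 = 1, b_1 = 0, b_2 = 0.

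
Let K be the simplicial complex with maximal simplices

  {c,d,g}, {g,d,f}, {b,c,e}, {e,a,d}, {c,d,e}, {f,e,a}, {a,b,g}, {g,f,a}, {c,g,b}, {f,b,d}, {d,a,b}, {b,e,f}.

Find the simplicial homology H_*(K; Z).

Take the total order a < b < c < d < e < f < g on the vertex set. Then K (dimension 2) consists of the simplices:

  0-simplices (7): a, b, c, d, e, f, g
  1-simplices (18): ab, ad, ae, af, ag, bc, bd, be, bf, bg, cd, ce, cg, de, df, dg, ef, fg
  2-simplices (12): abd, abg, ade, aef, afg, bce, bcg, bdf, bef, cde, cdg, dfg

so the chain groups are C_0 ≅ Z^7, C_1 ≅ Z^18, C_2 ≅ Z^12.

∂_1: C_1 → C_0 sends each edge [p,q] (with p < q) to q − p. For instance
  ∂bg = g − b.
As a 7×18 matrix over Z this has rank 6, with invariant factors (1,1,1,1,1,1).

Boundary ∂_2: C_2 → C_1 acts by ∂[p,q,r] = [q,r] − [p,r] + [p,q]. For instance
  ∂aef = ef − af + ae,
  ∂abg = bg − ag + ab.
The 18×12 boundary matrix has rank 12 and Smith normal form diag(1,1,1,1,1,1,1,1,1,1,1,2).

Reading off H_k = ker ∂_k / im ∂_{k+1}:

  H_0: rank C_0 − rank ∂_1 = 7 − 6 = 1, and the invariant factors of ∂_1 are all 1, so H_0 = Z.
  H_1: rank ker ∂_1 − rank ∂_2 = (18 − 6) − 12 = 0, and ∂_2 has invariant factor 2 > 1, so H_1 = Z/2.
  H_2: rank ker ∂_2 − rank ∂_3 = (12 − 12) − 0 = 0, and there is no ∂_3, so H_2 = 0.

As a check, the Euler characteristic is 7 − 18 + 12 = 1, which agrees with 1 − 0 + 0 = 1.
(K is a triangulation of the real projective plane RP^2.)

H_0 ≅ Z,  H_1 ≅ Z/2,  H_2 = 0.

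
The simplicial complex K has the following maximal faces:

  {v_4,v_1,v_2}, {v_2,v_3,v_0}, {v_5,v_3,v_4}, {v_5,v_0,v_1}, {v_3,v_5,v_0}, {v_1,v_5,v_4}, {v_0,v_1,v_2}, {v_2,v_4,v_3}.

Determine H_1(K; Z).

H_1 ≅ 0.

Order the vertices as v_0 < v_1 < v_2 < v_3 < v_4 < v_5. Listing each simplex with vertices in this order, K has dimension 2 with simplices:

  0-simplices (6): [v_0], [v_1], [v_2], [v_3], [v_4], [v_5]
  1-simplices (12): [v_0,v_1], [v_0,v_2], [v_0,v_3], [v_0,v_5], [v_1,v_2], [v_1,v_4], [v_1,v_5], [v_2,v_3], [v_2,v_4], [v_3,v_4], [v_3,v_5], [v_4,v_5]
  2-simplices (8): [v_0,v_1,v_2], [v_0,v_1,v_5], [v_0,v_2,v_3], [v_0,v_3,v_5], [v_1,v_2,v_4], [v_1,v_4,v_5], [v_2,v_3,v_4], [v_3,v_4,v_5]

so the chain groups are C_0 ≅ Z^6, C_1 ≅ Z^12, C_2 ≅ Z^8.

∂_1: C_1 → C_0 sends each edge [p,q] (with p < q) to q − p.
As a 6×12 matrix over Z this has rank 5, with invariant factors (1,1,1,1,1).

∂_2: C_2 → C_1 maps a triangle to the signed sum of its edges. For instance
  ∂[v_1,v_4,v_5] = [v_4,v_5] − [v_1,v_5] + [v_1,v_4],
  ∂[v_1,v_2,v_4] = [v_2,v_4] − [v_1,v_4] + [v_1,v_2].
As a 12×8 matrix over Z this has rank 7, with invariant factors (1,1,1,1,1,1,1).

Computing H_k = (kernel of ∂_k) / (image of ∂_{k+1}):

  H_1: rank ker ∂_1 − rank ∂_2 = (12 − 5) − 7 = 0, and the invariant factors of ∂_2 are all 1, so H_1 = 0.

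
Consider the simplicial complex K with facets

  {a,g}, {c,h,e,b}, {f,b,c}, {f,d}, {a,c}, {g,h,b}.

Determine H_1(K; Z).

H_1 ≅ Z.

Fix the vertex order a < b < c < d < e < f < g < h and write every simplex with vertices in increasing order. Then dim K = 3 and the simplices of K are:

  0-simplices (8): a, b, c, d, e, f, g, h
  1-simplices (13): ac, ag, bc, be, bf, bg, bh, ce, cf, ch, df, eh, gh
  2-simplices (6): bce, bcf, bch, beh, bgh, ceh
  3-simplices (1): bceh

so the chain groups are C_0 ≅ Z^8, C_1 ≅ Z^13, C_2 ≅ Z^6, C_3 ≅ Z^1.

∂_1: C_1 → C_0 is given by ∂[p,q] = [q] − [p].
The 8×13 boundary matrix has rank 7 and Smith normal form diag(1,1,1,1,1,1,1).

∂_2: C_2 → C_1 sends each 2-simplex [p,q,r] to [q,r] − [p,r] + [p,q]. For instance
  ∂bcf = cf − bf + bc,
  ∂bgh = gh − bh + bg.
The 13×6 boundary matrix has rank 5 and Smith normal form diag(1,1,1,1,1).

∂_3: C_3 → C_2 sends each 3-simplex σ to the alternating sum Σ_i (−1)^i (σ with its i-th vertex removed). For instance
  ∂bceh = ceh − beh + bch − bce.
The 6×1 boundary matrix has rank 1 and Smith normal form diag(1).

From H_k ≅ ker(∂_k) / im(∂_{k+1}) we obtain:

  H_1: rank ker ∂_1 − rank ∂_2 = (13 − 7) − 5 = 1, and the invariant factors of ∂_2 are all 1, so H_1 ≅ Z.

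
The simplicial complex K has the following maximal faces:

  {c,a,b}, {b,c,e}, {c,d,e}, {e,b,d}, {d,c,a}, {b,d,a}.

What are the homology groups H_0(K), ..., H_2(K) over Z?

H_0 ≅ Z,  H_1 = 0,  H_2 ≅ Z.

Order the vertices as a < b < c < d < e. Listing each simplex with vertices in this order, K has dimension 2 with simplices:

  0-simplices (5): a, b, c, d, e
  1-simplices (9): ab, ac, ad, bc, bd, be, cd, ce, de
  2-simplices (6): abc, abd, acd, bce, bde, cde

so the chain groups are C_0 ≅ Z^5, C_1 ≅ Z^9, C_2 ≅ Z^6.

∂_1: C_1 → C_0 sends each edge [p,q] (with p < q) to q − p.
As a 5×9 matrix over Z this has rank 4, with invariant factors (1,1,1,1).

The boundary map ∂_2: C_2 → C_1 sends each 2-simplex [p,q,r] to [q,r] − [p,r] + [p,q]. For instance
  ∂cde = de − ce + cd,
  ∂abd = bd − ad + ab.
The resulting 9×6 matrix has rank 5, and its Smith normal form has invariant factors (1,1,1,1,1).

From H_k ≅ ker(∂_k) / im(∂_{k+1}) we obtain:

  H_0: rank C_0 − rank ∂_1 = 5 − 4 = 1, and the invariant factors of ∂_1 are all 1, so H_0 = Z.
  H_1: rank ker ∂_1 − rank ∂_2 = (9 − 4) − 5 = 0, and the invariant factors of ∂_2 are all 1, so H_1 = 0.
  H_2: rank ker ∂_2 − rank ∂_3 = (6 − 5) − 0 = 1, and there is no ∂_3, so H_2 = Z.

As a check, the Euler characteristic is 5 − 9 + 6 = 2, which agrees with 1 − 0 + 1 = 2.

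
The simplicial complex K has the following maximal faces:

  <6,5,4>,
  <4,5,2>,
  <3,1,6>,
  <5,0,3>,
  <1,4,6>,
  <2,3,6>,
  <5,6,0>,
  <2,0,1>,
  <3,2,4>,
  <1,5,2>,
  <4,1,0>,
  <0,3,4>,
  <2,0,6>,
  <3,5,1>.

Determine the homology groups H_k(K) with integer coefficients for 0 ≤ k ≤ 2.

Take the total order 0 < 1 < 2 < 3 < 4 < 5 < 6 on the vertex set. Then K (dimension 2) consists of the simplices:

  0-simplices (7): [0], [1], [2], [3], [4], [5], [6]
  1-simplices (21): [0,1], [0,2], [0,3], [0,4], [0,5], [0,6], [1,2], [1,3], [1,4], [1,5], [1,6], [2,3], [2,4], [2,5], [2,6], [3,4], [3,5], [3,6], [4,5], [4,6], [5,6]
  2-simplices (14): [0,1,2], [0,1,4], [0,2,6], [0,3,4], [0,3,5], [0,5,6], [1,2,5], [1,3,5], [1,3,6], [1,4,6], [2,3,4], [2,3,6], [2,4,5], [4,5,6]

Hence C_0 ≅ Z^7, C_1 ≅ Z^21, C_2 ≅ Z^14.

∂_1: C_1 → C_0 sends each edge [p,q] (with p < q) to q − p.
This gives a 7×21 integer matrix of rank 6; reducing to Smith normal form yields diagonal entries (1,1,1,1,1,1).

∂_2: C_2 → C_1 maps a triangle to the signed sum of its edges. For instance
  ∂[0,5,6] = [5,6] − [0,6] + [0,5],
  ∂[2,3,6] = [3,6] − [2,6] + [2,3].
This gives a 21×14 integer matrix of rank 13; reducing to Smith normal form yields diagonal entries (1,1,1,1,1,1,1,1,1,1,1,1,1).

Reading off H_k = ker ∂_k / im ∂_{k+1}:

  H_0: rank C_0 − rank ∂_1 = 7 − 6 = 1, and the invariant factors of ∂_1 are all 1, so H_0 ≅ Z.
  H_1: rank ker ∂_1 − rank ∂_2 = (21 − 6) − 13 = 2, and the invariant factors of ∂_2 are all 1, so H_1 ≅ Z^2.
  H_2: rank ker ∂_2 − rank ∂_3 = (14 − 13) − 0 = 1, and there is no ∂_3, so H_2 ≅ Z.

(K is a triangulation of the torus T^2.)

H_0 = Z,  H_1 = Z^2,  H_2 = Z.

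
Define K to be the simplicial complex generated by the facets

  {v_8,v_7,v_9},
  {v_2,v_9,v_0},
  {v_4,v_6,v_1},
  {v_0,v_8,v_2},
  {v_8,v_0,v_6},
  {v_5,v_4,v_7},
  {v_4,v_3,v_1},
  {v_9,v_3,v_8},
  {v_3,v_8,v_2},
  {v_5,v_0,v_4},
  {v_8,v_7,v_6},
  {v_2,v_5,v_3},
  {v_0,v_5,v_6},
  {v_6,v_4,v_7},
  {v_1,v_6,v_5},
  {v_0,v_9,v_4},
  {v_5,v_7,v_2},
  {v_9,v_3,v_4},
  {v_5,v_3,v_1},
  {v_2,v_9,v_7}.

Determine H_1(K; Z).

H_1 = Z × Z/2.

Take the total order v_0 < v_1 < v_2 < v_3 < v_4 < v_5 < v_6 < v_7 < v_8 < v_9 on the vertex set. Then K (dimension 2) consists of the simplices:

  0-simplices (10): [v_0], [v_1], [v_2], [v_3], [v_4], [v_5], [v_6], [v_7], [v_8], [v_9]
  1-simplices (30): (30 of them)
  2-simplices (20): (20 of them)

Hence C_0 ≅ Z^10, C_1 ≅ Z^30, C_2 ≅ Z^20.

Boundary ∂_1: C_1 → C_0 sends each edge [p,q] (with p < q) to q − p. For instance
  ∂[v_6,v_8] = [v_8] − [v_6].
The 10×30 boundary matrix has rank 9 and Smith normal form diag(1,1,1,1,1,1,1,1,1).

∂_2: C_2 → C_1 sends each 2-simplex [p,q,r] to [q,r] − [p,r] + [p,q]. For instance
  ∂[v_0,v_2,v_8] = [v_2,v_8] − [v_0,v_8] + [v_0,v_2],
  ∂[v_1,v_3,v_4] = [v_3,v_4] − [v_1,v_4] + [v_1,v_3].
The resulting 30×20 matrix has rank 20, and its Smith normal form has invariant factors (1,1,1,1,1,1,1,1,1,1,1,1,1,1,1,1,1,1,1,2).

From H_k ≅ ker(∂_k) / im(∂_{k+1}) we obtain:

  H_1: rank ker ∂_1 − rank ∂_2 = (30 − 9) − 20 = 1, and ∂_2 has invariant factor 2 > 1, so H_1 ≅ Z × Z/2.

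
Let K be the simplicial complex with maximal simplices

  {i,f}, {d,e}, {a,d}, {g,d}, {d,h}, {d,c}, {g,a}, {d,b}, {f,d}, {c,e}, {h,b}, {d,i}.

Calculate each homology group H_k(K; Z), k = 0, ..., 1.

Fix the vertex order a < b < c < d < e < f < g < h < i and write every simplex with vertices in increasing order. Then dim K = 1 and the simplices of K are:

  0-simplices (9): a, b, c, d, e, f, g, h, i
  1-simplices (12): ad, ag, bd, bh, cd, ce, de, df, dg, dh, di, fi

so the chain groups are C_0 ≅ Z^9, C_1 ≅ Z^12.

Boundary ∂_1: C_1 → C_0 maps an edge to its endpoints' difference, ∂[p,q] = q − p. For instance
  ∂fi = i − f.
This gives a 9×12 integer matrix of rank 8; reducing to Smith normal form yields diagonal entries (1,1,1,1,1,1,1,1).

From H_k ≅ ker(∂_k) / im(∂_{k+1}) we obtain:

  H_0: rank C_0 − rank ∂_1 = 9 − 8 = 1, and the invariant factors of ∂_1 are all 1, so H_0 ≅ Z.
  H_1: rank ker ∂_1 − rank ∂_2 = (12 − 8) − 0 = 4, and there is no ∂_2, so H_1 ≅ Z^4.

H_0 ≅ Z,  H_1 ≅ Z^4.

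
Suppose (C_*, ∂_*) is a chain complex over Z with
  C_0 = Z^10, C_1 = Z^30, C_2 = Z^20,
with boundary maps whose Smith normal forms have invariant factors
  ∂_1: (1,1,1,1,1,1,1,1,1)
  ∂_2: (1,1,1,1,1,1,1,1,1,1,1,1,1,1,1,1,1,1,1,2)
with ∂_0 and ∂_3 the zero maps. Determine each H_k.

H_0 ≅ Z,  H_1 ≅ Z ⊕ Z/2Z,  H_2 = 0.

H_0: b_0 = 10 − 0 − 9 = 1; torsion from ∂_1 factors > 1: none. So H_0 ≅ Z.
H_1: b_1 = 30 − 9 − 20 = 1; torsion from ∂_2 factors > 1: [2]. So H_1 ≅ Z ⊕ Z/2Z.
H_2: b_2 = 20 − 20 − 0 = 0; torsion from ∂_3 factors > 1: none. So H_2 ≅ 0.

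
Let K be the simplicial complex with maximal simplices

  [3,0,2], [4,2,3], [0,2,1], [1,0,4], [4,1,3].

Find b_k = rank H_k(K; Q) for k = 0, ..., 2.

b_0 = 1, b_1 = 1, b_2 = 0.

Order the vertices as 0 < 1 < 2 < 3 < 4. Listing each simplex with vertices in this order, K has dimension 2 with simplices:

  0-simplices (5): [0], [1], [2], [3], [4]
  1-simplices (10): [0,1], [0,2], [0,3], [0,4], [1,2], [1,3], [1,4], [2,3], [2,4], [3,4]
  2-simplices (5): [0,1,2], [0,1,4], [0,2,3], [1,3,4], [2,3,4]

Hence C_0 ≅ Z^5, C_1 ≅ Z^10, C_2 ≅ Z^5.

The boundary map ∂_1: C_1 → C_0 maps an edge to its endpoints' difference, ∂[p,q] = q − p. For instance
  ∂[0,1] = [1] − [0].
The resulting 5×10 matrix has rank 4, and its Smith normal form has invariant factors (1,1,1,1).

The boundary map ∂_2: C_2 → C_1 sends each 2-simplex [p,q,r] to [q,r] − [p,r] + [p,q]. For instance
  ∂[0,2,3] = [2,3] − [0,3] + [0,2],
  ∂[1,3,4] = [3,4] − [1,4] + [1,3].
The 10×5 boundary matrix has rank 5 and Smith normal form diag(1,1,1,1,1).

From H_k ≅ ker(∂_k) / im(∂_{k+1}) we obtain:

  H_0: rank C_0 − rank ∂_1 = 5 − 4 = 1, and the invariant factors of ∂_1 are all 1, so H_0 = Z.
  H_1: rank ker ∂_1 − rank ∂_2 = (10 − 4) − 5 = 1, and the invariant factors of ∂_2 are all 1, so H_1 = Z.
  H_2: rank ker ∂_2 − rank ∂_3 = (5 − 5) − 0 = 0, and there is no ∂_3, so H_2 = 0.

(K is a triangulation of the Möbius band.)

Hence the Betti numbers are b_0 = 1, b_1 = 1, b_2 = 0.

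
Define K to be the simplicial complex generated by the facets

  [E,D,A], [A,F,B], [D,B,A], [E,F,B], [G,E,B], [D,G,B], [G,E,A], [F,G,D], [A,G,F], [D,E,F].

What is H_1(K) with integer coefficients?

We work with the vertex ordering A < B < D < E < F < G. The simplices of K, each written with vertices in increasing order, are:

  0-simplices (6): A, B, D, E, F, G
  1-simplices (15): AB, AD, AE, AF, AG, BD, BE, BF, BG, DE, DF, DG, EF, EG, FG
  2-simplices (10): ABD, ABF, ADE, AEG, AFG, BDG, BEF, BEG, DEF, DFG

Hence C_0 ≅ Z^6, C_1 ≅ Z^15, C_2 ≅ Z^10.

The boundary map ∂_1: C_1 → C_0 is given by ∂[p,q] = [q] − [p]. For instance
  ∂EG = G − E.
The 6×15 boundary matrix has rank 5 and Smith normal form diag(1,1,1,1,1).

Boundary ∂_2: C_2 → C_1 maps a triangle to the signed sum of its edges. For instance
  ∂DFG = FG − DG + DF,
  ∂AEG = EG − AG + AE.
This gives a 15×10 integer matrix of rank 10; reducing to Smith normal form yields diagonal entries (1,1,1,1,1,1,1,1,1,2).

From H_k ≅ ker(∂_k) / im(∂_{k+1}) we obtain:

  H_1: rank ker ∂_1 − rank ∂_2 = (15 − 5) − 10 = 0, and ∂_2 has invariant factor 2 > 1, so H_1 = Z/2.

H_1 = Z/2.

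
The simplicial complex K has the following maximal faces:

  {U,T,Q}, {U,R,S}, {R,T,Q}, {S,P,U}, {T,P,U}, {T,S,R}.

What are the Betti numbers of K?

Take the total order P < Q < R < S < T < U on the vertex set. Then K (dimension 2) consists of the simplices:

  0-simplices (6): P, Q, R, S, T, U
  1-simplices (12): PS, PT, PU, QR, QT, QU, RS, RT, RU, ST, SU, TU
  2-simplices (6): PSU, PTU, QRT, QTU, RST, RSU

Hence C_0 ≅ Z^6, C_1 ≅ Z^12, C_2 ≅ Z^6.

∂_1: C_1 → C_0 maps an edge to its endpoints' difference, ∂[p,q] = q − p. For instance
  ∂RS = S − R.
As a 6×12 matrix over Z this has rank 5, with invariant factors (1,1,1,1,1).

Boundary ∂_2: C_2 → C_1 sends each 2-simplex [p,q,r] to [q,r] − [p,r] + [p,q]. For instance
  ∂PSU = SU − PU + PS,
  ∂QRT = RT − QT + QR.
The resulting 12×6 matrix has rank 6, and its Smith normal form has invariant factors (1,1,1,1,1,1).

From H_k ≅ ker(∂_k) / im(∂_{k+1}) we obtain:

  H_0: rank C_0 − rank ∂_1 = 6 − 5 = 1, and the invariant factors of ∂_1 are all 1, so H_0 ≅ Z.
  H_1: rank ker ∂_1 − rank ∂_2 = (12 − 5) − 6 = 1, and the invariant factors of ∂_2 are all 1, so H_1 ≅ Z.
  H_2: rank ker ∂_2 − rank ∂_3 = (6 − 6) − 0 = 0, and there is no ∂_3, so H_2 ≅ 0.

As a check, the Euler characteristic is 6 − 12 + 6 = 0, which agrees with 1 − 1 + 0 = 0.

Hence the Betti numbers are b_0 = 1, b_1 = 1, b_2 = 0.

b_0 = 1, b_1 = 1, b_2 = 0.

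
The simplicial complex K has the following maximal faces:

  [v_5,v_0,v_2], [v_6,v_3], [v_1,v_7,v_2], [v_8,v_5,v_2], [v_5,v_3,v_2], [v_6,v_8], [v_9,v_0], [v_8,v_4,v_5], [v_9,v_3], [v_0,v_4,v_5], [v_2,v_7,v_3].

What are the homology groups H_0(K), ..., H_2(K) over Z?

K has 10 vertices, 18 edges, 7 triangles.
rank ∂_0 = 0, rank ∂_1 = 9 ⇒ b_0 = 10 − 0 − 9 = 1; all invariant factors of ∂_1 are 1 so no torsion. So H_0 ≅ Z.
rank ∂_1 = 9, rank ∂_2 = 7 ⇒ b_1 = 18 − 9 − 7 = 2; all invariant factors of ∂_2 are 1 so no torsion. So H_1 ≅ Z^2.
rank ∂_2 = 7, rank ∂_3 = 0 ⇒ b_2 = 7 − 7 − 0 = 0. So H_2 ≅ 0.

H_0 = Z,  H_1 = Z^2,  H_2 = 0.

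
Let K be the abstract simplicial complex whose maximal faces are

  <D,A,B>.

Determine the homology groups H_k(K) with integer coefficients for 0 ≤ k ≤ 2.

Take the total order A < B < D on the vertex set. Then K (dimension 2) consists of the simplices:

  0-simplices (3): A, B, D
  1-simplices (3): AB, AD, BD
  2-simplices (1): ABD

Hence C_0 ≅ Z^3, C_1 ≅ Z^3, C_2 ≅ Z^1.

Boundary ∂_1: C_1 → C_0 sends each edge [p,q] (with p < q) to q − p. For instance
  ∂AD = D − A.
As a 3×3 matrix over Z this has rank 2, with invariant factors (1,1).

∂_2: C_2 → C_1 sends each 2-simplex [p,q,r] to [q,r] − [p,r] + [p,q]. For instance
  ∂ABD = BD − AD + AB.
The resulting 3×1 matrix has rank 1, and its Smith normal form has invariant factors (1).

Computing H_k = (kernel of ∂_k) / (image of ∂_{k+1}):

  H_0: rank C_0 − rank ∂_1 = 3 − 2 = 1, and the invariant factors of ∂_1 are all 1, so H_0 = Z.
  H_1: rank ker ∂_1 − rank ∂_2 = (3 − 2) − 1 = 0, and the invariant factors of ∂_2 are all 1, so H_1 = 0.
  H_2: rank ker ∂_2 − rank ∂_3 = (1 − 1) − 0 = 0, and there is no ∂_3, so H_2 = 0.

As a check, the Euler characteristic is 3 − 3 + 1 = 1, which agrees with 1 − 0 + 0 = 1.

H_0 = Z,  H_1 = 0,  H_2 = 0.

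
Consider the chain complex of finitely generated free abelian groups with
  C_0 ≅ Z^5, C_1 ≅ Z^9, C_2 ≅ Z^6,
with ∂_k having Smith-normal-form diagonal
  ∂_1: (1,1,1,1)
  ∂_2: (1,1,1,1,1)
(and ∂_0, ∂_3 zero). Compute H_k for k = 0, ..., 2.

H_0 = Z,  H_1 = 0,  H_2 = Z.

H_0: b_0 = 5 − 0 − 4 = 1; torsion from ∂_1 factors > 1: none. So H_0 = Z.
H_1: b_1 = 9 − 4 − 5 = 0; torsion from ∂_2 factors > 1: none. So H_1 = 0.
H_2: b_2 = 6 − 5 − 0 = 1; torsion from ∂_3 factors > 1: none. So H_2 = Z.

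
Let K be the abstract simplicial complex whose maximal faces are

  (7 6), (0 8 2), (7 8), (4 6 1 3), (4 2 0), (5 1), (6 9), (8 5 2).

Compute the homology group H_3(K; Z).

H_3 ≅ 0.

Fix the vertex order 0 < 1 < 2 < 3 < 4 < 5 < 6 < 7 < 8 < 9 and write every simplex with vertices in increasing order. Then dim K = 3 and the simplices of K are:

  0-simplices (10): [0], [1], [2], [3], [4], [5], [6], [7], [8], [9]
  1-simplices (17): [0,2], [0,4], [0,8], [1,3], [1,4], [1,5], [1,6], [2,4], [2,5], [2,8], [3,4], [3,6], [4,6], [5,8], [6,7], [6,9], [7,8]
  2-simplices (7): [0,2,4], [0,2,8], [1,3,4], [1,3,6], [1,4,6], [2,5,8], [3,4,6]
  3-simplices (1): [1,3,4,6]

Hence C_0 ≅ Z^10, C_1 ≅ Z^17, C_2 ≅ Z^7, C_3 ≅ Z^1.

Boundary ∂_1: C_1 → C_0 maps an edge to its endpoints' difference, ∂[p,q] = q − p.
As a 10×17 matrix over Z this has rank 9, with invariant factors (1,1,1,1,1,1,1,1,1).

The boundary map ∂_2: C_2 → C_1 sends each 2-simplex [p,q,r] to [q,r] − [p,r] + [p,q]. For instance
  ∂[1,3,4] = [3,4] − [1,4] + [1,3],
  ∂[1,4,6] = [4,6] − [1,6] + [1,4].
As a 17×7 matrix over Z this has rank 6, with invariant factors (1,1,1,1,1,1).

∂_3: C_3 → C_2 sends each 3-simplex σ to the alternating sum Σ_i (−1)^i (σ with its i-th vertex removed). For instance
  ∂[1,3,4,6] = [3,4,6] − [1,4,6] + [1,3,6] − [1,3,4].
The 7×1 boundary matrix has rank 1 and Smith normal form diag(1).

Computing H_k = (kernel of ∂_k) / (image of ∂_{k+1}):

  H_3: rank ker ∂_3 − rank ∂_4 = (1 − 1) − 0 = 0, and there is no ∂_4, so H_3 = 0.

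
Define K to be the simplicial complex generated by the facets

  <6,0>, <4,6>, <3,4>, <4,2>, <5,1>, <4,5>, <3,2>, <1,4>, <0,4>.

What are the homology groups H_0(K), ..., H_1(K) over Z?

Order the vertices as 0 < 1 < 2 < 3 < 4 < 5 < 6. Listing each simplex with vertices in this order, K has dimension 1 with simplices:

  0-simplices (7): [0], [1], [2], [3], [4], [5], [6]
  1-simplices (9): [0,4], [0,6], [1,4], [1,5], [2,3], [2,4], [3,4], [4,5], [4,6]

Hence C_0 ≅ Z^7, C_1 ≅ Z^9.

The boundary map ∂_1: C_1 → C_0 is given by ∂[p,q] = [q] − [p].
The resulting 7×9 matrix has rank 6, and its Smith normal form has invariant factors (1,1,1,1,1,1).

Reading off H_k = ker ∂_k / im ∂_{k+1}:

  H_0: rank C_0 − rank ∂_1 = 7 − 6 = 1, and the invariant factors of ∂_1 are all 1, so H_0 ≅ Z.
  H_1: rank ker ∂_1 − rank ∂_2 = (9 − 6) − 0 = 3, and there is no ∂_2, so H_1 ≅ Z^3.

(K is a triangulation of a wedge of 3 circles.)

H_0 = Z,  H_1 = Z^3.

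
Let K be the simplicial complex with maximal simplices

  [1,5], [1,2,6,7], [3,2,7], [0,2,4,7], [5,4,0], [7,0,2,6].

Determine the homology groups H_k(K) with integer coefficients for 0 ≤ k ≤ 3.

K has 8 vertices, 17 edges, 12 triangles, 3 3-simplices.
rank ∂_0 = 0, rank ∂_1 = 7 ⇒ b_0 = 8 − 0 − 7 = 1; all invariant factors of ∂_1 are 1 so no torsion. So H_0 ≅ Z.
rank ∂_1 = 7, rank ∂_2 = 9 ⇒ b_1 = 17 − 7 − 9 = 1; all invariant factors of ∂_2 are 1 so no torsion. So H_1 ≅ Z.
rank ∂_2 = 9, rank ∂_3 = 3 ⇒ b_2 = 12 − 9 − 3 = 0; all invariant factors of ∂_3 are 1 so no torsion. So H_2 ≅ 0.
rank ∂_3 = 3, rank ∂_4 = 0 ⇒ b_3 = 3 − 3 − 0 = 0. So H_3 ≅ 0.

H_0 = Z,  H_1 = Z,  H_2 = 0,  H_3 = 0.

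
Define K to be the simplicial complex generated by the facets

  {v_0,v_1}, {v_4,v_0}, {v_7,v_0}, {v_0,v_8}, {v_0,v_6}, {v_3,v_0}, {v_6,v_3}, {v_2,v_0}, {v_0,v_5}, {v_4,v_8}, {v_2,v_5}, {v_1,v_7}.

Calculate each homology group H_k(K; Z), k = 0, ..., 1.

H_0 = Z,  H_1 = Z^4.

Take the total order v_0 < v_1 < v_2 < v_3 < v_4 < v_5 < v_6 < v_7 < v_8 on the vertex set. Then K (dimension 1) consists of the simplices:

  0-simplices (9): [v_0], [v_1], [v_2], [v_3], [v_4], [v_5], [v_6], [v_7], [v_8]
  1-simplices (12): [v_0,v_1], [v_0,v_2], [v_0,v_3], [v_0,v_4], [v_0,v_5], [v_0,v_6], [v_0,v_7], [v_0,v_8], [v_1,v_7], [v_2,v_5], [v_3,v_6], [v_4,v_8]

Hence C_0 ≅ Z^9, C_1 ≅ Z^12.

∂_1: C_1 → C_0 sends each edge [p,q] (with p < q) to q − p.
This gives a 9×12 integer matrix of rank 8; reducing to Smith normal form yields diagonal entries (1,1,1,1,1,1,1,1).

Reading off H_k = ker ∂_k / im ∂_{k+1}:

  H_0: rank C_0 − rank ∂_1 = 9 − 8 = 1, and the invariant factors of ∂_1 are all 1, so H_0 = Z.
  H_1: rank ker ∂_1 − rank ∂_2 = (12 − 8) − 0 = 4, and there is no ∂_2, so H_1 = Z^4.

(K is a triangulation of a wedge of 4 circles.)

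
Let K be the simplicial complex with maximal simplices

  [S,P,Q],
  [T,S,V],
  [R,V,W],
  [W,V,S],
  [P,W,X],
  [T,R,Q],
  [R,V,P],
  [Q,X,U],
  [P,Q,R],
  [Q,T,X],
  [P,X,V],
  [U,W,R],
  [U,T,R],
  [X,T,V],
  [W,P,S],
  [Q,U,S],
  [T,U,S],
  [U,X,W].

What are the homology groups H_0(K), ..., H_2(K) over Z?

H_0 = Z,  H_1 = Z ⊕ Z/2Z,  H_2 = 0.

K has 9 vertices, 27 edges, 18 triangles.
rank ∂_0 = 0, rank ∂_1 = 8 ⇒ b_0 = 9 − 0 − 8 = 1; all invariant factors of ∂_1 are 1 so no torsion. So H_0 ≅ Z.
rank ∂_1 = 8, rank ∂_2 = 18 ⇒ b_1 = 27 − 8 − 18 = 1; ∂_2 has invariant factor(s) [2] giving torsion. So H_1 ≅ Z ⊕ Z/2Z.
rank ∂_2 = 18, rank ∂_3 = 0 ⇒ b_2 = 18 − 18 − 0 = 0. So H_2 ≅ 0.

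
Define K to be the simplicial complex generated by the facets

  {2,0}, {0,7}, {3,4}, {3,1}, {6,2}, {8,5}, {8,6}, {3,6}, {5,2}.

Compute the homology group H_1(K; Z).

We work with the vertex ordering 0 < 1 < 2 < 3 < 4 < 5 < 6 < 7 < 8. The simplices of K, each written with vertices in increasing order, are:

  0-simplices (9): [0], [1], [2], [3], [4], [5], [6], [7], [8]
  1-simplices (9): [0,2], [0,7], [1,3], [2,5], [2,6], [3,4], [3,6], [5,8], [6,8]

giving chain groups C_0 ≅ Z^9, C_1 ≅ Z^9.

The boundary map ∂_1: C_1 → C_0 sends each edge [p,q] (with p < q) to q − p. For instance
  ∂[3,4] = [4] − [3].
The resulting 9×9 matrix has rank 8, and its Smith normal form has invariant factors (1,1,1,1,1,1,1,1).

Computing H_k = (kernel of ∂_k) / (image of ∂_{k+1}):

  H_1: rank ker ∂_1 − rank ∂_2 = (9 − 8) − 0 = 1, and there is no ∂_2, so H_1 = Z.

H_1 ≅ Z.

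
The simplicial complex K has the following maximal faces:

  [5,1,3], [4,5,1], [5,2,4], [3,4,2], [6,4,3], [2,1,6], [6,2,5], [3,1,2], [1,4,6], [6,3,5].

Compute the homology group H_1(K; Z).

H_1 = Z_2.

Fix the vertex order 1 < 2 < 3 < 4 < 5 < 6 and write every simplex with vertices in increasing order. Then dim K = 2 and the simplices of K are:

  0-simplices (6): [1], [2], [3], [4], [5], [6]
  1-simplices (15): [1,2], [1,3], [1,4], [1,5], [1,6], [2,3], [2,4], [2,5], [2,6], [3,4], [3,5], [3,6], [4,5], [4,6], [5,6]
  2-simplices (10): [1,2,3], [1,2,6], [1,3,5], [1,4,5], [1,4,6], [2,3,4], [2,4,5], [2,5,6], [3,4,6], [3,5,6]

giving chain groups C_0 ≅ Z^6, C_1 ≅ Z^15, C_2 ≅ Z^10.

The boundary map ∂_1: C_1 → C_0 is given by ∂[p,q] = [q] − [p].
The resulting 6×15 matrix has rank 5, and its Smith normal form has invariant factors (1,1,1,1,1).

Boundary ∂_2: C_2 → C_1 maps a triangle to the signed sum of its edges. For instance
  ∂[3,5,6] = [5,6] − [3,6] + [3,5],
  ∂[3,4,6] = [4,6] − [3,6] + [3,4].
The 15×10 boundary matrix has rank 10 and Smith normal form diag(1,1,1,1,1,1,1,1,1,2).

Computing H_k = (kernel of ∂_k) / (image of ∂_{k+1}):

  H_1: rank ker ∂_1 − rank ∂_2 = (15 − 5) − 10 = 0, and ∂_2 has invariant factor 2 > 1, so H_1 ≅ Z_2.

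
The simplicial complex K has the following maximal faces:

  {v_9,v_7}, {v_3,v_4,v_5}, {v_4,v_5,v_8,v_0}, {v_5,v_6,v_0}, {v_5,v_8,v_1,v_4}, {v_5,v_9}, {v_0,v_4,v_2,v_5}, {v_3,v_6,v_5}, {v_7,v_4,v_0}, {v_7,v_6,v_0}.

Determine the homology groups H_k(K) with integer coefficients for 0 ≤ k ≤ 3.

H_0 = Z,  H_1 = Z,  H_2 = 0,  H_3 = 0.

We work with the vertex ordering v_0 < v_1 < v_2 < v_3 < v_4 < v_5 < v_6 < v_7 < v_8 < v_9. The simplices of K, each written with vertices in increasing order, are:

  0-simplices (10): [v_0], [v_1], [v_2], [v_3], [v_4], [v_5], [v_6], [v_7], [v_8], [v_9]
  1-simplices (22): (22 of them)
  2-simplices (15): (15 of them)
  3-simplices (3): [v_0,v_2,v_4,v_5], [v_0,v_4,v_5,v_8], [v_1,v_4,v_5,v_8]

Hence C_0 ≅ Z^10, C_1 ≅ Z^22, C_2 ≅ Z^15, C_3 ≅ Z^3.

Boundary ∂_1: C_1 → C_0 sends each edge [p,q] (with p < q) to q − p. For instance
  ∂[v_1,v_8] = [v_8] − [v_1].
This gives a 10×22 integer matrix of rank 9; reducing to Smith normal form yields diagonal entries (1,1,1,1,1,1,1,1,1).

∂_2: C_2 → C_1 acts by ∂[p,q,r] = [q,r] − [p,r] + [p,q]. For instance
  ∂[v_3,v_4,v_5] = [v_4,v_5] − [v_3,v_5] + [v_3,v_4],
  ∂[v_0,v_5,v_6] = [v_5,v_6] − [v_0,v_6] + [v_0,v_5].
This gives a 22×15 integer matrix of rank 12; reducing to Smith normal form yields diagonal entries (1,1,1,1,1,1,1,1,1,1,1,1).

∂_3: C_3 → C_2 sends each 3-simplex σ to the alternating sum Σ_i (−1)^i (σ with its i-th vertex removed). For instance
  ∂[v_1,v_4,v_5,v_8] = [v_4,v_5,v_8] − [v_1,v_5,v_8] + [v_1,v_4,v_8] − [v_1,v_4,v_5],
  ∂[v_0,v_4,v_5,v_8] = [v_4,v_5,v_8] − [v_0,v_5,v_8] + [v_0,v_4,v_8] − [v_0,v_4,v_5].
The resulting 15×3 matrix has rank 3, and its Smith normal form has invariant factors (1,1,1).

Computing H_k = (kernel of ∂_k) / (image of ∂_{k+1}):

  H_0: rank C_0 − rank ∂_1 = 10 − 9 = 1, and the invariant factors of ∂_1 are all 1, so H_0 = Z.
  H_1: rank ker ∂_1 − rank ∂_2 = (22 − 9) − 12 = 1, and the invariant factors of ∂_2 are all 1, so H_1 = Z.
  H_2: rank ker ∂_2 − rank ∂_3 = (15 − 12) − 3 = 0, and the invariant factors of ∂_3 are all 1, so H_2 = 0.
  H_3: rank ker ∂_3 − rank ∂_4 = (3 − 3) − 0 = 0, and there is no ∂_4, so H_3 = 0.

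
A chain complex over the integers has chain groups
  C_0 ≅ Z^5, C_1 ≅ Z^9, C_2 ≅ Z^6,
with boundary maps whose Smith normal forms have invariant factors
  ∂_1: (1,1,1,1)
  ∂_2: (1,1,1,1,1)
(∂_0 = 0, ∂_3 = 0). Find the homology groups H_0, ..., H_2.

H_0 = Z,  H_1 = 0,  H_2 = Z.

H_0: b_0 = 5 − 0 − 4 = 1; torsion from ∂_1 factors > 1: none. So H_0 = Z.
H_1: b_1 = 9 − 4 − 5 = 0; torsion from ∂_2 factors > 1: none. So H_1 = 0.
H_2: b_2 = 6 − 5 − 0 = 1; torsion from ∂_3 factors > 1: none. So H_2 = Z.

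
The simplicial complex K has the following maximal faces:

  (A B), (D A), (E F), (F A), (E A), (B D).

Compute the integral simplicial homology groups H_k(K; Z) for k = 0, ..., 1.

Fix the vertex order A < B < D < E < F and write every simplex with vertices in increasing order. Then dim K = 1 and the simplices of K are:

  0-simplices (5): A, B, D, E, F
  1-simplices (6): AB, AD, AE, AF, BD, EF

so the chain groups are C_0 ≅ Z^5, C_1 ≅ Z^6.

Boundary ∂_1: C_1 → C_0 maps an edge to its endpoints' difference, ∂[p,q] = q − p. For instance
  ∂AE = E − A.
The resulting 5×6 matrix has rank 4, and its Smith normal form has invariant factors (1,1,1,1).

Computing H_k = (kernel of ∂_k) / (image of ∂_{k+1}):

  H_0: rank C_0 − rank ∂_1 = 5 − 4 = 1, and the invariant factors of ∂_1 are all 1, so H_0 = Z.
  H_1: rank ker ∂_1 − rank ∂_2 = (6 − 4) − 0 = 2, and there is no ∂_2, so H_1 = Z^2.

As a check, the Euler characteristic is 5 − 6 = -1, which agrees with 1 − 2 = -1.
(K is a triangulation of a wedge of 2 circles.)

H_0 = Z,  H_1 = Z^2.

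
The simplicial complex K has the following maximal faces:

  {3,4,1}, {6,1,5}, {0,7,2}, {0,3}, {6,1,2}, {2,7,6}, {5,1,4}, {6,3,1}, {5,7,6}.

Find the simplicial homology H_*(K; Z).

Fix the vertex order 0 < 1 < 2 < 3 < 4 < 5 < 6 < 7 and write every simplex with vertices in increasing order. Then dim K = 2 and the simplices of K are:

  0-simplices (8): [0], [1], [2], [3], [4], [5], [6], [7]
  1-simplices (16): [0,2], [0,3], [0,7], [1,2], [1,3], [1,4], [1,5], [1,6], [2,6], [2,7], [3,4], [3,6], [4,5], [5,6], [5,7], [6,7]
  2-simplices (8): [0,2,7], [1,2,6], [1,3,4], [1,3,6], [1,4,5], [1,5,6], [2,6,7], [5,6,7]

so the chain groups are C_0 ≅ Z^8, C_1 ≅ Z^16, C_2 ≅ Z^8.

∂_1: C_1 → C_0 maps an edge to its endpoints' difference, ∂[p,q] = q − p.
As a 8×16 matrix over Z this has rank 7, with invariant factors (1,1,1,1,1,1,1).

∂_2: C_2 → C_1 acts by ∂[p,q,r] = [q,r] − [p,r] + [p,q]. For instance
  ∂[1,4,5] = [4,5] − [1,5] + [1,4],
  ∂[2,6,7] = [6,7] − [2,7] + [2,6].
As a 16×8 matrix over Z this has rank 8, with invariant factors (1,1,1,1,1,1,1,1).

Reading off H_k = ker ∂_k / im ∂_{k+1}:

  H_0: rank C_0 − rank ∂_1 = 8 − 7 = 1, and the invariant factors of ∂_1 are all 1, so H_0 ≅ Z.
  H_1: rank ker ∂_1 − rank ∂_2 = (16 − 7) − 8 = 1, and the invariant factors of ∂_2 are all 1, so H_1 ≅ Z.
  H_2: rank ker ∂_2 − rank ∂_3 = (8 − 8) − 0 = 0, and there is no ∂_3, so H_2 ≅ 0.

H_0 = Z,  H_1 = Z,  H_2 = 0.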